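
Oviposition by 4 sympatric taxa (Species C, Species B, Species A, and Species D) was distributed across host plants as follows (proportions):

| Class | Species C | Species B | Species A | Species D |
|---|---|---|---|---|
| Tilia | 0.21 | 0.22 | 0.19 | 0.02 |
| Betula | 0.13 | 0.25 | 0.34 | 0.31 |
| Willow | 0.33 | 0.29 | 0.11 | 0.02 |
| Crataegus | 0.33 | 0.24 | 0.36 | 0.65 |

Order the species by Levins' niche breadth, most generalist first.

Σp_Cᵢ² = 0.21² + 0.13² + 0.33² + 0.33² = 0.0441 + 0.0169 + 0.1089 + 0.1089 = 0.2788
B_C = 1 / 0.2788 = 3.5868
Σp_Bᵢ² = 0.22² + 0.25² + 0.29² + 0.24² = 0.0484 + 0.0625 + 0.0841 + 0.0576 = 0.2526
B_B = 1 / 0.2526 = 3.9588
Σp_Aᵢ² = 0.19² + 0.34² + 0.11² + 0.36² = 0.0361 + 0.1156 + 0.0121 + 0.1296 = 0.2934
B_A = 1 / 0.2934 = 3.4083
Σp_Dᵢ² = 0.02² + 0.31² + 0.02² + 0.65² = 0.0004 + 0.0961 + 0.0004 + 0.4225 = 0.5194
B_D = 1 / 0.5194 = 1.9253
Ranking by B (broadest → narrowest): Species B (3.96) > Species C (3.59) > Species A (3.41) > Species D (1.93)

Species B > Species C > Species A > Species D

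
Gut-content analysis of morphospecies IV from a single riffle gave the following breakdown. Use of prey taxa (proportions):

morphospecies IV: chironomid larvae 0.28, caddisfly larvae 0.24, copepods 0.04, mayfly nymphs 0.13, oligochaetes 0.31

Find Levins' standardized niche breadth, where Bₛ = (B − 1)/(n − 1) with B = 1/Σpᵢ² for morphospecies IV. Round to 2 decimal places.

0.75

Σpᵢ² = 0.28² + 0.24² + 0.04² + 0.13² + 0.31² = 0.0784 + 0.0576 + 0.0016 + 0.0169 + 0.0961 = 0.2506
B = 1 / 0.2506 = 3.9904
Bₛ = (B − 1)/(n − 1) = (3.9904 − 1)/(5 − 1) = 2.9904/4 = 0.7476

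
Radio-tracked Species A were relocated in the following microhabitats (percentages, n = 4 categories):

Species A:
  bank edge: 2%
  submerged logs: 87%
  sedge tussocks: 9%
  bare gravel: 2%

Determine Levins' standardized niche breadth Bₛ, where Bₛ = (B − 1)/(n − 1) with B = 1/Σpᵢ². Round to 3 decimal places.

Convert percentages to proportions (divide by 100).
Σpᵢ² = 0.02² + 0.87² + 0.09² + 0.02² = 0.0004 + 0.7569 + 0.0081 + 0.0004 = 0.7658
B = 1 / 0.7658 = 1.30582
Bₛ = (B − 1)/(n − 1) = (1.30582 − 1)/(4 − 1) = 0.30582/3 = 0.10194

0.102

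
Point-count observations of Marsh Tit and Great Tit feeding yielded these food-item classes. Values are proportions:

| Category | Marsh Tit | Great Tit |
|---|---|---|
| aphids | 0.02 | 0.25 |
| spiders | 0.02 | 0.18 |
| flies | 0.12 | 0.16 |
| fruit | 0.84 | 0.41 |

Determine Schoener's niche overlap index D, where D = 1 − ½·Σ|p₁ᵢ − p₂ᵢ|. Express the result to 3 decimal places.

0.570

Σ|p₁ᵢ − p₂ᵢ| = 0.23 + 0.16 + 0.04 + 0.43 = 0.86
D = 1 − ½ × 0.86 = 1 − 0.430 = 0.57000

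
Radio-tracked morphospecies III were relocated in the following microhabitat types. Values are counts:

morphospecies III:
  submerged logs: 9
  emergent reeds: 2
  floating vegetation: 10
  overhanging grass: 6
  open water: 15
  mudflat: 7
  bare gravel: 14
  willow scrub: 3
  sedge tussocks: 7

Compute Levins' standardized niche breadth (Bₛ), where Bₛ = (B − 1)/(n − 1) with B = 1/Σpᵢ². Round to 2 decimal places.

0.76

Proportions for morphospecies III (n=73): 9/73=0.1233, 2/73=0.0274, 10/73=0.1370, 6/73=0.0822, 15/73=0.2055, 7/73=0.0959, 14/73=0.1918, 3/73=0.0411, 7/73=0.0959
Σpᵢ² = 0.1233² + 0.0274² + 0.1370² + 0.0822² + 0.2055² + 0.0959² + 0.1918² + 0.0411² + 0.0959² = 0.015203 + 0.000751 + 0.018769 + 0.006757 + 0.042230 + 0.009197 + 0.036787 + 0.001689 + 0.009197 = 0.140580
B = 1 / 0.140580 = 7.1134
Bₛ = (B − 1)/(n − 1) = (7.1134 − 1)/(9 − 1) = 6.1134/8 = 0.7642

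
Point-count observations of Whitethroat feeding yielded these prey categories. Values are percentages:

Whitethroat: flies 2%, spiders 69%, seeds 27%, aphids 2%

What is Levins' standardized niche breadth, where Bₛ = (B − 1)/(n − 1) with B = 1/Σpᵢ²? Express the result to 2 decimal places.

0.27

Convert percentages to proportions (divide by 100).
Σpᵢ² = 0.02² + 0.69² + 0.27² + 0.02² = 0.0004 + 0.4761 + 0.0729 + 0.0004 = 0.5498
B = 1 / 0.5498 = 1.8188
Bₛ = (B − 1)/(n − 1) = (1.8188 − 1)/(4 − 1) = 0.8188/3 = 0.2729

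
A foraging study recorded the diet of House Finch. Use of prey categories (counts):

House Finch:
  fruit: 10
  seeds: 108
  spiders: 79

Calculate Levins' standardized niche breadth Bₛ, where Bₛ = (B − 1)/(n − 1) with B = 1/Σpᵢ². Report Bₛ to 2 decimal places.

Proportions for House Finch (n=197): 10/197=0.0508, 108/197=0.5482, 79/197=0.4010
Σpᵢ² = 0.0508² + 0.5482² + 0.4010² = 0.002581 + 0.300523 + 0.160801 = 0.463905
B = 1 / 0.463905 = 2.1556
Bₛ = (B − 1)/(n − 1) = (2.1556 − 1)/(3 − 1) = 1.1556/2 = 0.5778

0.58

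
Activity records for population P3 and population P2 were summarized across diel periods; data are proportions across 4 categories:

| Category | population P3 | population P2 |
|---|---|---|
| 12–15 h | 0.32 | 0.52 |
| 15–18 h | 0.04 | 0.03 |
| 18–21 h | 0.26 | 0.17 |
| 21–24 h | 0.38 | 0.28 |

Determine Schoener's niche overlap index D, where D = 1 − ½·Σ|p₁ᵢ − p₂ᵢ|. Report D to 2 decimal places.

0.80

Σ|p₁ᵢ − p₂ᵢ| = 0.20 + 0.01 + 0.09 + 0.10 = 0.40
D = 1 − ½ × 0.40 = 1 − 0.200 = 0.8000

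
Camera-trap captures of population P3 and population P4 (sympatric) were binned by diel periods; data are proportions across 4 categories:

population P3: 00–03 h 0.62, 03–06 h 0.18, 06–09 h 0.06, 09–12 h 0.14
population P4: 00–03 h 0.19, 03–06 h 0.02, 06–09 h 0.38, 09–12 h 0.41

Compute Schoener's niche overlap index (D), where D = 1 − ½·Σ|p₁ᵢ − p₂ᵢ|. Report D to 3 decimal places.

0.410

Σ|p₁ᵢ − p₂ᵢ| = 0.43 + 0.16 + 0.32 + 0.27 = 1.18
D = 1 − ½ × 1.18 = 1 − 0.590 = 0.41000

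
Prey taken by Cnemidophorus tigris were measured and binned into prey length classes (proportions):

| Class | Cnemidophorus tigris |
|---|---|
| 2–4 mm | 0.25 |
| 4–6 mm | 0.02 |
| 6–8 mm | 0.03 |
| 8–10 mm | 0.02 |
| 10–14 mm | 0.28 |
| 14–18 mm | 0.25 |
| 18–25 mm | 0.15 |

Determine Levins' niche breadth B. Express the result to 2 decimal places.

4.39

Σpᵢ² = 0.25² + 0.02² + 0.03² + 0.02² + 0.28² + 0.25² + 0.15² = 0.0625 + 0.0004 + 0.0009 + 0.0004 + 0.0784 + 0.0625 + 0.0225 = 0.2276
B = 1 / 0.2276 = 4.3937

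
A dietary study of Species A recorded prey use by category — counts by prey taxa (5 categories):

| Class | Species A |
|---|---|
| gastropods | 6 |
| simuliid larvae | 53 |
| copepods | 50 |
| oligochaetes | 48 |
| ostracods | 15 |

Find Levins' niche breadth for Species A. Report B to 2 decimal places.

Proportions for Species A (n=172): 6/172=0.0349, 53/172=0.3081, 50/172=0.2907, 48/172=0.2791, 15/172=0.0872
Σpᵢ² = 0.0349² + 0.3081² + 0.2907² + 0.2791² + 0.0872² = 0.001218 + 0.094926 + 0.084506 + 0.077897 + 0.007604 = 0.266151
B = 1 / 0.266151 = 3.7573

3.76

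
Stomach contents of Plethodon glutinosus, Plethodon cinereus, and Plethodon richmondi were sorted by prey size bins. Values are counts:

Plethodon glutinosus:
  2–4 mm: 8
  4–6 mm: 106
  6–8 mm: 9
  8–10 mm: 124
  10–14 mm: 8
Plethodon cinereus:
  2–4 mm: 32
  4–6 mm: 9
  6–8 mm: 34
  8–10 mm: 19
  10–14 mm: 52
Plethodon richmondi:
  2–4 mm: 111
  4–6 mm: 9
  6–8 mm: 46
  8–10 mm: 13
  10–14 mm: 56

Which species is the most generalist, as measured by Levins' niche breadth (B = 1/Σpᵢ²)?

Proportions for Plethodon glutinosus (n=255): 8/255=0.0314, 106/255=0.4157, 9/255=0.0353, 124/255=0.4863, 8/255=0.0314
Proportions for Plethodon cinereus (n=146): 32/146=0.2192, 9/146=0.0616, 34/146=0.2329, 19/146=0.1301, 52/146=0.3562
Proportions for Plethodon richmondi (n=235): 111/235=0.4723, 9/235=0.0383, 46/235=0.1957, 13/235=0.0553, 56/235=0.2383
Σp_glutᵢ² = 0.0314² + 0.4157² + 0.0353² + 0.4863² + 0.0314² = 0.000986 + 0.172806 + 0.001246 + 0.236488 + 0.000986 = 0.412512
B_glut = 1 / 0.412512 = 2.4242
Σp_cineᵢ² = 0.2192² + 0.0616² + 0.2329² + 0.1301² + 0.3562² = 0.048049 + 0.003795 + 0.054242 + 0.016926 + 0.126878 = 0.249890
B_cine = 1 / 0.249890 = 4.0018
Σp_richᵢ² = 0.4723² + 0.0383² + 0.1957² + 0.0553² + 0.2383² = 0.223067 + 0.001467 + 0.038298 + 0.003058 + 0.056787 = 0.322677
B_rich = 1 / 0.322677 = 3.0991
Highest B → broadest niche (most generalist): Plethodon cinereus (B = 4.00).

Plethodon cinereus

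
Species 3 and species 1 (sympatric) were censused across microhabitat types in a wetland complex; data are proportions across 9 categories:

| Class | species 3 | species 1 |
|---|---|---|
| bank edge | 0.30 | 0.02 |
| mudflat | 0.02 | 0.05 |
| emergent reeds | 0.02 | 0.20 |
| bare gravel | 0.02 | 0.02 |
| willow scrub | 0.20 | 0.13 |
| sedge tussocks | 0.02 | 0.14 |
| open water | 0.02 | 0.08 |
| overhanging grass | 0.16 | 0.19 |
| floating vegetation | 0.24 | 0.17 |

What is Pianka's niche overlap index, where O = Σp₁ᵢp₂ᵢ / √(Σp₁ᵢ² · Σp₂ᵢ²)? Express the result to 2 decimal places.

Σ p₁ᵢp₂ᵢ = 0.0060 + 0.0010 + 0.0040 + 0.0004 + 0.0260 + 0.0028 + 0.0016 + 0.0304 + 0.0408 = 0.1130
Σp_1ᵢ² = 0.30² + 0.02² + 0.02² + 0.02² + 0.20² + 0.02² + 0.02² + 0.16² + 0.24² = 0.0900 + 0.0004 + 0.0004 + 0.0004 + 0.0400 + 0.0004 + 0.0004 + 0.0256 + 0.0576 = 0.2152
Σp_2ᵢ² = 0.02² + 0.05² + 0.20² + 0.02² + 0.13² + 0.14² + 0.08² + 0.19² + 0.17² = 0.0004 + 0.0025 + 0.0400 + 0.0004 + 0.0169 + 0.0196 + 0.0064 + 0.0361 + 0.0289 = 0.1512
O = 0.1130 / √(0.2152 × 0.1512) = 0.1130 / 0.18038 = 0.6265

0.63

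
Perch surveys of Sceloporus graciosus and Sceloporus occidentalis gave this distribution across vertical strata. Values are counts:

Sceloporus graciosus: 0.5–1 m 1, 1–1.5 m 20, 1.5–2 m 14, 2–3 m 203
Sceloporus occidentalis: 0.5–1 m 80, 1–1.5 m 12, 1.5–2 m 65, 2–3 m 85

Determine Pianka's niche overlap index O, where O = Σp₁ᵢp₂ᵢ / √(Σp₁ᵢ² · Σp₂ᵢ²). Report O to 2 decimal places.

0.67

Proportions for Sceloporus graciosus (n=238): 1/238=0.0042, 20/238=0.0840, 14/238=0.0588, 203/238=0.8529
Proportions for Sceloporus occidentalis (n=242): 80/242=0.3306, 12/242=0.0496, 65/242=0.2686, 85/242=0.3512
Σ p₁ᵢp₂ᵢ = 0.001389 + 0.004166 + 0.015794 + 0.299538 = 0.320887
Σp_1ᵢ² = 0.0042² + 0.0840² + 0.0588² + 0.8529² = 0.000018 + 0.007056 + 0.003457 + 0.727438 = 0.737969
Σp_2ᵢ² = 0.3306² + 0.0496² + 0.2686² + 0.3512² = 0.109296 + 0.002460 + 0.072146 + 0.123341 = 0.307243
O = 0.320887 / √(0.737969 × 0.307243) = 0.320887 / 0.4761678 = 0.6739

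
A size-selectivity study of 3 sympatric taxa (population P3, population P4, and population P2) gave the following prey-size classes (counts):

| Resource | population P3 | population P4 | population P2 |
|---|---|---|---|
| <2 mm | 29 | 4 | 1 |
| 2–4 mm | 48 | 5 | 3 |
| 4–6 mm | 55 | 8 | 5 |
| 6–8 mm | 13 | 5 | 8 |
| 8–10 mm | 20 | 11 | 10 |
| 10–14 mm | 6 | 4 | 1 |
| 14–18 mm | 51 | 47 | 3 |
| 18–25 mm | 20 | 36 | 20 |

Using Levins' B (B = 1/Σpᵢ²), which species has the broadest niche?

population P3

Proportions for population P3 (n=242): 29/242=0.1198, 48/242=0.1983, 55/242=0.2273, 13/242=0.0537, 20/242=0.0826, 6/242=0.0248, 51/242=0.2107, 20/242=0.0826
Proportions for population P4 (n=120): 4/120=0.0333, 5/120=0.0417, 8/120=0.0667, 5/120=0.0417, 11/120=0.0917, 4/120=0.0333, 47/120=0.3917, 36/120=0.3000
Proportions for population P2 (n=51): 1/51=0.0196, 3/51=0.0588, 5/51=0.0980, 8/51=0.1569, 10/51=0.1961, 1/51=0.0196, 3/51=0.0588, 20/51=0.3922
Σp_P3ᵢ² = 0.1198² + 0.1983² + 0.2273² + 0.0537² + 0.0826² + 0.0248² + 0.2107² + 0.0826² = 0.014352 + 0.039323 + 0.051665 + 0.002884 + 0.006823 + 0.000615 + 0.044394 + 0.006823 = 0.166879
B_P3 = 1 / 0.166879 = 5.9924
Σp_P4ᵢ² = 0.0333² + 0.0417² + 0.0667² + 0.0417² + 0.0917² + 0.0333² + 0.3917² + 0.3000² = 0.001109 + 0.001739 + 0.004449 + 0.001739 + 0.008409 + 0.001109 + 0.153429 + 0.090000 = 0.261983
B_P4 = 1 / 0.261983 = 3.8170
Σp_P2ᵢ² = 0.0196² + 0.0588² + 0.0980² + 0.1569² + 0.1961² + 0.0196² + 0.0588² + 0.3922² = 0.000384 + 0.003457 + 0.009604 + 0.024618 + 0.038455 + 0.000384 + 0.003457 + 0.153821 = 0.234180
B_P2 = 1 / 0.234180 = 4.2702
Highest B → broadest niche (most generalist): population P3 (B = 5.99).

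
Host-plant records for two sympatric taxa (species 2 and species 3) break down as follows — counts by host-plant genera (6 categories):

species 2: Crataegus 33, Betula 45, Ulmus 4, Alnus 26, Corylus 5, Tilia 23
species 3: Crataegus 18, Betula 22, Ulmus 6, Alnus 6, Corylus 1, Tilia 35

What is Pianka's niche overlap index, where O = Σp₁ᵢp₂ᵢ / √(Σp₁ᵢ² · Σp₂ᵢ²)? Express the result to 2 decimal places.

0.85

Proportions for species 2 (n=136): 33/136=0.2426, 45/136=0.3309, 4/136=0.0294, 26/136=0.1912, 5/136=0.0368, 23/136=0.1691
Proportions for species 3 (n=88): 18/88=0.2045, 22/88=0.2500, 6/88=0.0682, 6/88=0.0682, 1/88=0.0114, 35/88=0.3977
Σ p₁ᵢp₂ᵢ = 0.049612 + 0.082725 + 0.002005 + 0.013040 + 0.000420 + 0.067251 = 0.215053
Σp_1ᵢ² = 0.2426² + 0.3309² + 0.0294² + 0.1912² + 0.0368² + 0.1691² = 0.058855 + 0.109495 + 0.000864 + 0.036557 + 0.001354 + 0.028595 = 0.235720
Σp_2ᵢ² = 0.2045² + 0.2500² + 0.0682² + 0.0682² + 0.0114² + 0.3977² = 0.041820 + 0.062500 + 0.004651 + 0.004651 + 0.000130 + 0.158165 = 0.271917
O = 0.215053 / √(0.235720 × 0.271917) = 0.215053 / 0.2531724 = 0.8494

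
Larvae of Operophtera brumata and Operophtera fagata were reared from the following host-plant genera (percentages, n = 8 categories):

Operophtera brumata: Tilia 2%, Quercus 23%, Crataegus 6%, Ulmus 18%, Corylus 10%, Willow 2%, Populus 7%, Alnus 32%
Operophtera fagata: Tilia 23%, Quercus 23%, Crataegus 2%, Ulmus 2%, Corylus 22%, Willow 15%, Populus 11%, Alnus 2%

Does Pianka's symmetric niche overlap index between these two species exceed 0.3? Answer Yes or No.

Yes

Convert percentages to proportions (divide by 100).
Σ p₁ᵢp₂ᵢ = 0.0046 + 0.0529 + 0.0012 + 0.0036 + 0.0220 + 0.0030 + 0.0077 + 0.0064 = 0.1014
Σp_1ᵢ² = 0.02² + 0.23² + 0.06² + 0.18² + 0.10² + 0.02² + 0.07² + 0.32² = 0.0004 + 0.0529 + 0.0036 + 0.0324 + 0.0100 + 0.0004 + 0.0049 + 0.1024 = 0.2070
Σp_2ᵢ² = 0.23² + 0.23² + 0.02² + 0.02² + 0.22² + 0.15² + 0.11² + 0.02² = 0.0529 + 0.0529 + 0.0004 + 0.0004 + 0.0484 + 0.0225 + 0.0121 + 0.0004 = 0.1900
O = 0.1014 / √(0.2070 × 0.1900) = 0.1014 / 0.19832 = 0.5113
O = 0.5113 > 0.3 → Yes.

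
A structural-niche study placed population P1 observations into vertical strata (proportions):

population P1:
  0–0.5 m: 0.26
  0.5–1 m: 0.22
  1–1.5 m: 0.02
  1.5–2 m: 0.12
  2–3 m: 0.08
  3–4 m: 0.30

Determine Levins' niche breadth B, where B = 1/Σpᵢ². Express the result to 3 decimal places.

4.401

Σpᵢ² = 0.26² + 0.22² + 0.02² + 0.12² + 0.08² + 0.30² = 0.0676 + 0.0484 + 0.0004 + 0.0144 + 0.0064 + 0.0900 = 0.2272
B = 1 / 0.2272 = 4.40141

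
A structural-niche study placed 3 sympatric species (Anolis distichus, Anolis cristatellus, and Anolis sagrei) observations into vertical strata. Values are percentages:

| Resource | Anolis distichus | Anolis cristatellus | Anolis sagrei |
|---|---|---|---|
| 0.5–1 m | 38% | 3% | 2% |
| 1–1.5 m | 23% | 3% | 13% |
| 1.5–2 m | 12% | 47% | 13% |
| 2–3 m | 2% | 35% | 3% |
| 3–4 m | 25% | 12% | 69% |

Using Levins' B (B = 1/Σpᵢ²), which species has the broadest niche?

Convert percentages to proportions (divide by 100).
Σp_distᵢ² = 0.38² + 0.23² + 0.12² + 0.02² + 0.25² = 0.1444 + 0.0529 + 0.0144 + 0.0004 + 0.0625 = 0.2746
B_dist = 1 / 0.2746 = 3.6417
Σp_crisᵢ² = 0.03² + 0.03² + 0.47² + 0.35² + 0.12² = 0.0009 + 0.0009 + 0.2209 + 0.1225 + 0.0144 = 0.3596
B_cris = 1 / 0.3596 = 2.7809
Σp_sagrᵢ² = 0.02² + 0.13² + 0.13² + 0.03² + 0.69² = 0.0004 + 0.0169 + 0.0169 + 0.0009 + 0.4761 = 0.5112
B_sagr = 1 / 0.5112 = 1.9562
Highest B → broadest niche (most generalist): Anolis distichus (B = 3.64).

Anolis distichus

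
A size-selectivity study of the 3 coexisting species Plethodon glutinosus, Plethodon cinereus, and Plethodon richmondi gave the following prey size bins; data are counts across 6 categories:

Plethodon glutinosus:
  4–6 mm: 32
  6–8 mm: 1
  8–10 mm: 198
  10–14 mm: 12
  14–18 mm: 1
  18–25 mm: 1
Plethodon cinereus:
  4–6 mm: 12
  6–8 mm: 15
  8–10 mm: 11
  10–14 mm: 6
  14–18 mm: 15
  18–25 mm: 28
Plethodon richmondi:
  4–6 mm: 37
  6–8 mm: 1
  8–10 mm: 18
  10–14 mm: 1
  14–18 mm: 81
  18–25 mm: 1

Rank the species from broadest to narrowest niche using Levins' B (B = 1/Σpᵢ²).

Proportions for Plethodon glutinosus (n=245): 32/245=0.1306, 1/245=0.0041, 198/245=0.8082, 12/245=0.0490, 1/245=0.0041, 1/245=0.0041
Proportions for Plethodon cinereus (n=87): 12/87=0.1379, 15/87=0.1724, 11/87=0.1264, 6/87=0.0690, 15/87=0.1724, 28/87=0.3218
Proportions for Plethodon richmondi (n=139): 37/139=0.2662, 1/139=0.0072, 18/139=0.1295, 1/139=0.0072, 81/139=0.5827, 1/139=0.0072
Σp_glutᵢ² = 0.1306² + 0.0041² + 0.8082² + 0.0490² + 0.0041² + 0.0041² = 0.017056 + 0.000017 + 0.653187 + 0.002401 + 0.000017 + 0.000017 = 0.672695
B_glut = 1 / 0.672695 = 1.4866
Σp_cineᵢ² = 0.1379² + 0.1724² + 0.1264² + 0.0690² + 0.1724² + 0.3218² = 0.019016 + 0.029722 + 0.015977 + 0.004761 + 0.029722 + 0.103555 = 0.202753
B_cine = 1 / 0.202753 = 4.9321
Σp_richᵢ² = 0.2662² + 0.0072² + 0.1295² + 0.0072² + 0.5827² + 0.0072² = 0.070862 + 0.000052 + 0.016770 + 0.000052 + 0.339539 + 0.000052 = 0.427327
B_rich = 1 / 0.427327 = 2.3401
Ranking by B (broadest → narrowest): Plethodon cinereus (4.93) > Plethodon richmondi (2.34) > Plethodon glutinosus (1.49)

Plethodon cinereus > Plethodon richmondi > Plethodon glutinosus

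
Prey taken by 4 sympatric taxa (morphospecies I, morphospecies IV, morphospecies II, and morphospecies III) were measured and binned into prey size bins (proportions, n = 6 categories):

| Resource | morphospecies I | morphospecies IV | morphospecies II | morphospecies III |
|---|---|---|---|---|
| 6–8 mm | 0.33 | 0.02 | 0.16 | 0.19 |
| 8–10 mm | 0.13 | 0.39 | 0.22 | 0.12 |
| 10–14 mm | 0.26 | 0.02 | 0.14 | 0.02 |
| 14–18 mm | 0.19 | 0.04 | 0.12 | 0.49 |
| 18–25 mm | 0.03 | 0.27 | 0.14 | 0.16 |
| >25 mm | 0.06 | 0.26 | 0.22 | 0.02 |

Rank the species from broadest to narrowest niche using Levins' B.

morphospecies II > morphospecies I > morphospecies IV > morphospecies III

Σp_Iᵢ² = 0.33² + 0.13² + 0.26² + 0.19² + 0.03² + 0.06² = 0.1089 + 0.0169 + 0.0676 + 0.0361 + 0.0009 + 0.0036 = 0.2340
B_I = 1 / 0.2340 = 4.2735
Σp_IVᵢ² = 0.02² + 0.39² + 0.02² + 0.04² + 0.27² + 0.26² = 0.0004 + 0.1521 + 0.0004 + 0.0016 + 0.0729 + 0.0676 = 0.2950
B_IV = 1 / 0.2950 = 3.3898
Σp_IIᵢ² = 0.16² + 0.22² + 0.14² + 0.12² + 0.14² + 0.22² = 0.0256 + 0.0484 + 0.0196 + 0.0144 + 0.0196 + 0.0484 = 0.1760
B_II = 1 / 0.1760 = 5.6818
Σp_IIIᵢ² = 0.19² + 0.12² + 0.02² + 0.49² + 0.16² + 0.02² = 0.0361 + 0.0144 + 0.0004 + 0.2401 + 0.0256 + 0.0004 = 0.3170
B_III = 1 / 0.3170 = 3.1546
Ranking by B (broadest → narrowest): morphospecies II (5.68) > morphospecies I (4.27) > morphospecies IV (3.39) > morphospecies III (3.15)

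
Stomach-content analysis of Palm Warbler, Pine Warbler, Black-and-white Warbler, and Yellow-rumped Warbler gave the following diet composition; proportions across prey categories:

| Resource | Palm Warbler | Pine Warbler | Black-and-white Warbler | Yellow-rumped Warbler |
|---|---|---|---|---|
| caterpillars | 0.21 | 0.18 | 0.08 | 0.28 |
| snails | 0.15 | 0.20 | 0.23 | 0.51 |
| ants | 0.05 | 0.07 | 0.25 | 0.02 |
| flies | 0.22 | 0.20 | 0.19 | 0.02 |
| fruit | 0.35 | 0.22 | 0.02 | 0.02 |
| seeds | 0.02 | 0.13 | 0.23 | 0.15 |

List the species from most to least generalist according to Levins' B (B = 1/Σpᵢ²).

Pine Warbler > Black-and-white Warbler > Palm Warbler > Yellow-rumped Warbler

Σp_Palmᵢ² = 0.21² + 0.15² + 0.05² + 0.22² + 0.35² + 0.02² = 0.0441 + 0.0225 + 0.0025 + 0.0484 + 0.1225 + 0.0004 = 0.2404
B_Palm = 1 / 0.2404 = 4.1597
Σp_Pineᵢ² = 0.18² + 0.20² + 0.07² + 0.20² + 0.22² + 0.13² = 0.0324 + 0.0400 + 0.0049 + 0.0400 + 0.0484 + 0.0169 = 0.1826
B_Pine = 1 / 0.1826 = 5.4765
Σp_Blacᵢ² = 0.08² + 0.23² + 0.25² + 0.19² + 0.02² + 0.23² = 0.0064 + 0.0529 + 0.0625 + 0.0361 + 0.0004 + 0.0529 = 0.2112
B_Blac = 1 / 0.2112 = 4.7348
Σp_Yellᵢ² = 0.28² + 0.51² + 0.02² + 0.02² + 0.02² + 0.15² = 0.0784 + 0.2601 + 0.0004 + 0.0004 + 0.0004 + 0.0225 = 0.3622
B_Yell = 1 / 0.3622 = 2.7609
Ranking by B (broadest → narrowest): Pine Warbler (5.48) > Black-and-white Warbler (4.73) > Palm Warbler (4.16) > Yellow-rumped Warbler (2.76)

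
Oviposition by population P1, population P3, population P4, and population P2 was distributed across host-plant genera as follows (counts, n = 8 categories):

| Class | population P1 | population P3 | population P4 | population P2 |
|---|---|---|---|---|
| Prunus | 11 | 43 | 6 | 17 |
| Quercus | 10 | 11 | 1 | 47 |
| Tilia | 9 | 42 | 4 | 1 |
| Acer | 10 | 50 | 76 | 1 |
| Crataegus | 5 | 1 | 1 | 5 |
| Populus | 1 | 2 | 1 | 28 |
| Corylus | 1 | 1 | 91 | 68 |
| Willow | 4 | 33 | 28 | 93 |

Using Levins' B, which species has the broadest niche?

population P1

Proportions for population P1 (n=51): 11/51=0.2157, 10/51=0.1961, 9/51=0.1765, 10/51=0.1961, 5/51=0.0980, 1/51=0.0196, 1/51=0.0196, 4/51=0.0784
Proportions for population P3 (n=183): 43/183=0.2350, 11/183=0.0601, 42/183=0.2295, 50/183=0.2732, 1/183=0.0055, 2/183=0.0109, 1/183=0.0055, 33/183=0.1803
Proportions for population P4 (n=208): 6/208=0.0288, 1/208=0.0048, 4/208=0.0192, 76/208=0.3654, 1/208=0.0048, 1/208=0.0048, 91/208=0.4375, 28/208=0.1346
Proportions for population P2 (n=260): 17/260=0.0654, 47/260=0.1808, 1/260=0.0038, 1/260=0.0038, 5/260=0.0192, 28/260=0.1077, 68/260=0.2615, 93/260=0.3577
Σp_P1ᵢ² = 0.2157² + 0.1961² + 0.1765² + 0.1961² + 0.0980² + 0.0196² + 0.0196² + 0.0784² = 0.046526 + 0.038455 + 0.031152 + 0.038455 + 0.009604 + 0.000384 + 0.000384 + 0.006147 = 0.171107
B_P1 = 1 / 0.171107 = 5.8443
Σp_P3ᵢ² = 0.2350² + 0.0601² + 0.2295² + 0.2732² + 0.0055² + 0.0109² + 0.0055² + 0.1803² = 0.055225 + 0.003612 + 0.052670 + 0.074638 + 0.000030 + 0.000119 + 0.000030 + 0.032508 = 0.218832
B_P3 = 1 / 0.218832 = 4.5697
Σp_P4ᵢ² = 0.0288² + 0.0048² + 0.0192² + 0.3654² + 0.0048² + 0.0048² + 0.4375² + 0.1346² = 0.000829 + 0.000023 + 0.000369 + 0.133517 + 0.000023 + 0.000023 + 0.191406 + 0.018117 = 0.344307
B_P4 = 1 / 0.344307 = 2.9044
Σp_P2ᵢ² = 0.0654² + 0.1808² + 0.0038² + 0.0038² + 0.0192² + 0.1077² + 0.2615² + 0.3577² = 0.004277 + 0.032689 + 0.000014 + 0.000014 + 0.000369 + 0.011599 + 0.068382 + 0.127949 = 0.245293
B_P2 = 1 / 0.245293 = 4.0768
Highest B → broadest niche (most generalist): population P1 (B = 5.84).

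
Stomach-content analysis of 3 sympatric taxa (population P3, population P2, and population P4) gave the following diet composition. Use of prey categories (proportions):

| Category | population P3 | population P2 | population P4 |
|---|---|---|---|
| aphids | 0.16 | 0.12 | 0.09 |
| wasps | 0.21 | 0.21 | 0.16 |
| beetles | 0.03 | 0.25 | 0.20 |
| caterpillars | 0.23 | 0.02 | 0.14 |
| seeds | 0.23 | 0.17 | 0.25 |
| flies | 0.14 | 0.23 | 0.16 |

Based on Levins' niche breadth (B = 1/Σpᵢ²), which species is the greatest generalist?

Σp_P3ᵢ² = 0.16² + 0.21² + 0.03² + 0.23² + 0.23² + 0.14² = 0.0256 + 0.0441 + 0.0009 + 0.0529 + 0.0529 + 0.0196 = 0.1960
B_P3 = 1 / 0.1960 = 5.1020
Σp_P2ᵢ² = 0.12² + 0.21² + 0.25² + 0.02² + 0.17² + 0.23² = 0.0144 + 0.0441 + 0.0625 + 0.0004 + 0.0289 + 0.0529 = 0.2032
B_P2 = 1 / 0.2032 = 4.9213
Σp_P4ᵢ² = 0.09² + 0.16² + 0.20² + 0.14² + 0.25² + 0.16² = 0.0081 + 0.0256 + 0.0400 + 0.0196 + 0.0625 + 0.0256 = 0.1814
B_P4 = 1 / 0.1814 = 5.5127
Highest B → broadest niche (most generalist): population P4 (B = 5.51).

population P4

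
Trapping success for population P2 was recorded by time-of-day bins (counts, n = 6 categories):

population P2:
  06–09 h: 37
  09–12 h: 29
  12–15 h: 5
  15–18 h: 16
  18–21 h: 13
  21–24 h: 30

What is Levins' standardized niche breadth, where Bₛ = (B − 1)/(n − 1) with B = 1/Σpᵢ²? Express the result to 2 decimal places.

0.75

Proportions for population P2 (n=130): 37/130=0.2846, 29/130=0.2231, 5/130=0.0385, 16/130=0.1231, 13/130=0.1000, 30/130=0.2308
Σpᵢ² = 0.2846² + 0.2231² + 0.0385² + 0.1231² + 0.1000² + 0.2308² = 0.080997 + 0.049774 + 0.001482 + 0.015154 + 0.010000 + 0.053269 = 0.210676
B = 1 / 0.210676 = 4.7466
Bₛ = (B − 1)/(n − 1) = (4.7466 − 1)/(6 − 1) = 3.7466/5 = 0.7493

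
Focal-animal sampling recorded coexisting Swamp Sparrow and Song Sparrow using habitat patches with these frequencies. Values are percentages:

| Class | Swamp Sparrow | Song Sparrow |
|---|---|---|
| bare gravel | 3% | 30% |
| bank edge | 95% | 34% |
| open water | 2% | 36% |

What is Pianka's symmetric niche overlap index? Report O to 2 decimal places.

0.62

Convert percentages to proportions (divide by 100).
Σ p₁ᵢp₂ᵢ = 0.0090 + 0.3230 + 0.0072 = 0.3392
Σp_1ᵢ² = 0.03² + 0.95² + 0.02² = 0.0009 + 0.9025 + 0.0004 = 0.9038
Σp_2ᵢ² = 0.30² + 0.34² + 0.36² = 0.0900 + 0.1156 + 0.1296 = 0.3352
O = 0.3392 / √(0.9038 × 0.3352) = 0.3392 / 0.55041 = 0.6163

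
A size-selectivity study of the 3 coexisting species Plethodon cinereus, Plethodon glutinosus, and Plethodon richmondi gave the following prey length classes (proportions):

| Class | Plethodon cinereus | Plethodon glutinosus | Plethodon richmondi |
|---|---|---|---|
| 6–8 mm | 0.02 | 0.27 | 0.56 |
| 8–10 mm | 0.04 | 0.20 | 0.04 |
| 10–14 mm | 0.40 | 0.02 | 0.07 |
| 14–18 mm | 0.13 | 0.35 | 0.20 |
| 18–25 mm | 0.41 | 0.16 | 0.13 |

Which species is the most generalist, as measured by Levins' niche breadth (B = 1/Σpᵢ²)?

Plethodon glutinosus

Σp_cineᵢ² = 0.02² + 0.04² + 0.40² + 0.13² + 0.41² = 0.0004 + 0.0016 + 0.1600 + 0.0169 + 0.1681 = 0.3470
B_cine = 1 / 0.3470 = 2.8818
Σp_glutᵢ² = 0.27² + 0.20² + 0.02² + 0.35² + 0.16² = 0.0729 + 0.0400 + 0.0004 + 0.1225 + 0.0256 = 0.2614
B_glut = 1 / 0.2614 = 3.8256
Σp_richᵢ² = 0.56² + 0.04² + 0.07² + 0.20² + 0.13² = 0.3136 + 0.0016 + 0.0049 + 0.0400 + 0.0169 = 0.3770
B_rich = 1 / 0.3770 = 2.6525
Highest B → broadest niche (most generalist): Plethodon glutinosus (B = 3.83).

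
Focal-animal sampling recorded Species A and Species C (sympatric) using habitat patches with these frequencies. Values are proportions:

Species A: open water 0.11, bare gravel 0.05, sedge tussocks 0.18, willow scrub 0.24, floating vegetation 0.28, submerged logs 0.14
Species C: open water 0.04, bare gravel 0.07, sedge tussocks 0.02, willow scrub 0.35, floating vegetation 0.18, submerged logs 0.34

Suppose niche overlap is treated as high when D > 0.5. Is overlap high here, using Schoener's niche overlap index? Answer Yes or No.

Σ|p₁ᵢ − p₂ᵢ| = 0.07 + 0.02 + 0.16 + 0.11 + 0.10 + 0.20 = 0.66
D = 1 − ½ × 0.66 = 1 − 0.330 = 0.6700
D = 0.6700 > 0.5 → Yes.

Yes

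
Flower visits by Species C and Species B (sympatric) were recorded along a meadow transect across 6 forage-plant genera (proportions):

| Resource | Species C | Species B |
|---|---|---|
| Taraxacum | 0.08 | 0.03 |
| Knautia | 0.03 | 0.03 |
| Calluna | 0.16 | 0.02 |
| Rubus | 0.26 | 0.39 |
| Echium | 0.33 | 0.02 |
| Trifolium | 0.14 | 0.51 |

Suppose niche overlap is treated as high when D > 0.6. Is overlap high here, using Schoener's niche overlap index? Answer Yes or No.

No

Σ|p₁ᵢ − p₂ᵢ| = 0.05 + 0.00 + 0.14 + 0.13 + 0.31 + 0.37 = 1.00
D = 1 − ½ × 1.00 = 1 − 0.500 = 0.5000
D = 0.5000 < 0.6 → No.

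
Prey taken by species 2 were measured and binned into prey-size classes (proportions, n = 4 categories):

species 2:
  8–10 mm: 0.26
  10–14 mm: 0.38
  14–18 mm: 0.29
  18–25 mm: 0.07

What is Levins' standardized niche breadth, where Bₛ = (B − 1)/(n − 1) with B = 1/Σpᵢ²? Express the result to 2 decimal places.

0.77

Σpᵢ² = 0.26² + 0.38² + 0.29² + 0.07² = 0.0676 + 0.1444 + 0.0841 + 0.0049 = 0.3010
B = 1 / 0.3010 = 3.3223
Bₛ = (B − 1)/(n − 1) = (3.3223 − 1)/(4 − 1) = 2.3223/3 = 0.7741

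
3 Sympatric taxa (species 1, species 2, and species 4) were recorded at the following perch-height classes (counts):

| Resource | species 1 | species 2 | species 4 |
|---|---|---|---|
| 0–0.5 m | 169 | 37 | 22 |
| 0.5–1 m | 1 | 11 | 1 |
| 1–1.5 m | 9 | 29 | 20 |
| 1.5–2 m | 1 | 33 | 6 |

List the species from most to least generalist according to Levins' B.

Proportions for species 1 (n=180): 169/180=0.9389, 1/180=0.0056, 9/180=0.0500, 1/180=0.0056
Proportions for species 2 (n=110): 37/110=0.3364, 11/110=0.1000, 29/110=0.2636, 33/110=0.3000
Proportions for species 4 (n=49): 22/49=0.4490, 1/49=0.0204, 20/49=0.4082, 6/49=0.1224
Σp_1ᵢ² = 0.9389² + 0.0056² + 0.0500² + 0.0056² = 0.881533 + 0.000031 + 0.002500 + 0.000031 = 0.884095
B_1 = 1 / 0.884095 = 1.1311
Σp_2ᵢ² = 0.3364² + 0.1000² + 0.2636² + 0.3000² = 0.113165 + 0.010000 + 0.069485 + 0.090000 = 0.282650
B_2 = 1 / 0.282650 = 3.5379
Σp_4ᵢ² = 0.4490² + 0.0204² + 0.4082² + 0.1224² = 0.201601 + 0.000416 + 0.166627 + 0.014982 = 0.383626
B_4 = 1 / 0.383626 = 2.6067
Ranking by B (broadest → narrowest): species 2 (3.54) > species 4 (2.61) > species 1 (1.13)

species 2 > species 4 > species 1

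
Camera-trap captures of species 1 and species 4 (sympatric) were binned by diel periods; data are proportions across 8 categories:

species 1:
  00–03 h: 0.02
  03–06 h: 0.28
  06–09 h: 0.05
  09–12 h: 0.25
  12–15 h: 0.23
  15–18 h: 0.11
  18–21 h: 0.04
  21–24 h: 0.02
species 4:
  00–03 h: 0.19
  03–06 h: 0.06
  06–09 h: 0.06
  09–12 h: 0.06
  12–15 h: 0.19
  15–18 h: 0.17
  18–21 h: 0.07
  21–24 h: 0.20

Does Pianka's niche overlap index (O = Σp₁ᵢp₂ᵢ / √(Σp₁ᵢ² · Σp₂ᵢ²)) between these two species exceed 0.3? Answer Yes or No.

Σ p₁ᵢp₂ᵢ = 0.0038 + 0.0168 + 0.0030 + 0.0150 + 0.0437 + 0.0187 + 0.0028 + 0.0040 = 0.1078
Σp_1ᵢ² = 0.02² + 0.28² + 0.05² + 0.25² + 0.23² + 0.11² + 0.04² + 0.02² = 0.0004 + 0.0784 + 0.0025 + 0.0625 + 0.0529 + 0.0121 + 0.0016 + 0.0004 = 0.2108
Σp_2ᵢ² = 0.19² + 0.06² + 0.06² + 0.06² + 0.19² + 0.17² + 0.07² + 0.20² = 0.0361 + 0.0036 + 0.0036 + 0.0036 + 0.0361 + 0.0289 + 0.0049 + 0.0400 = 0.1568
O = 0.1078 / √(0.2108 × 0.1568) = 0.1078 / 0.18181 = 0.5929
O = 0.5929 > 0.3 → Yes.

Yes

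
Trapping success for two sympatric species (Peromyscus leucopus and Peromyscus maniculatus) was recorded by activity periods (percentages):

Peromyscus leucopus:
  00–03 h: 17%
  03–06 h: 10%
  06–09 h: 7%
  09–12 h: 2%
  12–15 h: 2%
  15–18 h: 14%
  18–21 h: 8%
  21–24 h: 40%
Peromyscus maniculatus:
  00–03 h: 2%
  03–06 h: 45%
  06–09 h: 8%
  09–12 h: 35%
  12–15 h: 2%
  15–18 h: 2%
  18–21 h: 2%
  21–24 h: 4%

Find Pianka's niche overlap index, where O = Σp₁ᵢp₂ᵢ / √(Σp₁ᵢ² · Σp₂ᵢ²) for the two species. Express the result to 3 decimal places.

0.294

Convert percentages to proportions (divide by 100).
Σ p₁ᵢp₂ᵢ = 0.0034 + 0.0450 + 0.0056 + 0.0070 + 0.0004 + 0.0028 + 0.0016 + 0.0160 = 0.0818
Σp_1ᵢ² = 0.17² + 0.10² + 0.07² + 0.02² + 0.02² + 0.14² + 0.08² + 0.40² = 0.0289 + 0.0100 + 0.0049 + 0.0004 + 0.0004 + 0.0196 + 0.0064 + 0.1600 = 0.2306
Σp_2ᵢ² = 0.02² + 0.45² + 0.08² + 0.35² + 0.02² + 0.02² + 0.02² + 0.04² = 0.0004 + 0.2025 + 0.0064 + 0.1225 + 0.0004 + 0.0004 + 0.0004 + 0.0016 = 0.3346
O = 0.0818 / √(0.2306 × 0.3346) = 0.0818 / 0.277775 = 0.29448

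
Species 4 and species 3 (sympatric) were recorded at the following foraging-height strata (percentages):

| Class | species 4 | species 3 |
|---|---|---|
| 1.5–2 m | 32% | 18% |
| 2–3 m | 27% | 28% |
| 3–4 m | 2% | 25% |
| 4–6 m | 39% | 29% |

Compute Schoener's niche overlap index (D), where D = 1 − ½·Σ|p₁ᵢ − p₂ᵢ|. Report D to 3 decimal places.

0.760

Convert percentages to proportions (divide by 100).
Σ|p₁ᵢ − p₂ᵢ| = 0.14 + 0.01 + 0.23 + 0.10 = 0.48
D = 1 − ½ × 0.48 = 1 − 0.240 = 0.76000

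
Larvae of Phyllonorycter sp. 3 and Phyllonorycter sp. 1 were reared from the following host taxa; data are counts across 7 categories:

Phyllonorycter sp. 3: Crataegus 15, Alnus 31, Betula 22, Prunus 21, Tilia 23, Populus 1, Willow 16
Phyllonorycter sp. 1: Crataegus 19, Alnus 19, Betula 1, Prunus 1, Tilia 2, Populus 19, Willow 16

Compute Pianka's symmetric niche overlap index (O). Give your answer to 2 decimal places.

Proportions for Phyllonorycter sp. 3 (n=129): 15/129=0.1163, 31/129=0.2403, 22/129=0.1705, 21/129=0.1628, 23/129=0.1783, 1/129=0.0078, 16/129=0.1240
Proportions for Phyllonorycter sp. 1 (n=77): 19/77=0.2468, 19/77=0.2468, 1/77=0.0130, 1/77=0.0130, 2/77=0.0260, 19/77=0.2468, 16/77=0.2078
Σ p₁ᵢp₂ᵢ = 0.028703 + 0.059306 + 0.002217 + 0.002116 + 0.004636 + 0.001925 + 0.025767 = 0.124670
Σp_1ᵢ² = 0.1163² + 0.2403² + 0.1705² + 0.1628² + 0.1783² + 0.0078² + 0.1240² = 0.013526 + 0.057744 + 0.029070 + 0.026504 + 0.031791 + 0.000061 + 0.015376 = 0.174072
Σp_2ᵢ² = 0.2468² + 0.2468² + 0.0130² + 0.0130² + 0.0260² + 0.2468² + 0.2078² = 0.060910 + 0.060910 + 0.000169 + 0.000169 + 0.000676 + 0.060910 + 0.043181 = 0.226925
O = 0.124670 / √(0.174072 × 0.226925) = 0.124670 / 0.1987493 = 0.6273

0.63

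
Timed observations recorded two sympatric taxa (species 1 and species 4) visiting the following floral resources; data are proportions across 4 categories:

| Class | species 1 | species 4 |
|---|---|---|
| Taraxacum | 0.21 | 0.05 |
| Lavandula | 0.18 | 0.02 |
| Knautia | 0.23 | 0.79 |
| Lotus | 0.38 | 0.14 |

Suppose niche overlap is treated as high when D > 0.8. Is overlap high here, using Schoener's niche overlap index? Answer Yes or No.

Σ|p₁ᵢ − p₂ᵢ| = 0.16 + 0.16 + 0.56 + 0.24 = 1.12
D = 1 − ½ × 1.12 = 1 − 0.560 = 0.4400
D = 0.4400 < 0.8 → No.

No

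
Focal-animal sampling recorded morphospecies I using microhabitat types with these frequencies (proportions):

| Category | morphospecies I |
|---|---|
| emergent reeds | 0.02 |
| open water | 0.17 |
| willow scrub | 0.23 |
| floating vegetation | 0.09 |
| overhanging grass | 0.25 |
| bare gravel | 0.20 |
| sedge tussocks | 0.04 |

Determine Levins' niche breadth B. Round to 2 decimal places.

Σpᵢ² = 0.02² + 0.17² + 0.23² + 0.09² + 0.25² + 0.20² + 0.04² = 0.0004 + 0.0289 + 0.0529 + 0.0081 + 0.0625 + 0.0400 + 0.0016 = 0.1944
B = 1 / 0.1944 = 5.1440

5.14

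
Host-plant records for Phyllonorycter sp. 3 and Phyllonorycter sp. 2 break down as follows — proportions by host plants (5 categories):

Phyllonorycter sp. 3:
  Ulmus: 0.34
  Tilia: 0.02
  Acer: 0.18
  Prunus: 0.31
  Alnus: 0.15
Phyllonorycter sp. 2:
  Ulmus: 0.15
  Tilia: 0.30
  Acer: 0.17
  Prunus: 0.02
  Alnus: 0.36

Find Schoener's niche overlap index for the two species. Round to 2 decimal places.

0.51

Σ|p₁ᵢ − p₂ᵢ| = 0.19 + 0.28 + 0.01 + 0.29 + 0.21 = 0.98
D = 1 − ½ × 0.98 = 1 − 0.490 = 0.5100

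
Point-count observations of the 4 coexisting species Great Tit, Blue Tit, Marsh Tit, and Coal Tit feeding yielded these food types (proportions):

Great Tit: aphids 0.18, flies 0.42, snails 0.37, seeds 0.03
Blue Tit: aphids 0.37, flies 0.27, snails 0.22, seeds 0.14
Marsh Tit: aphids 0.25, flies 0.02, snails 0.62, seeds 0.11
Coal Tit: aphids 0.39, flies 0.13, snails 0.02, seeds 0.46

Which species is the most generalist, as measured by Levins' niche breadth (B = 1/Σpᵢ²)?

Blue Tit

Σp_Greaᵢ² = 0.18² + 0.42² + 0.37² + 0.03² = 0.0324 + 0.1764 + 0.1369 + 0.0009 = 0.3466
B_Grea = 1 / 0.3466 = 2.8852
Σp_Blueᵢ² = 0.37² + 0.27² + 0.22² + 0.14² = 0.1369 + 0.0729 + 0.0484 + 0.0196 = 0.2778
B_Blue = 1 / 0.2778 = 3.5997
Σp_Marsᵢ² = 0.25² + 0.02² + 0.62² + 0.11² = 0.0625 + 0.0004 + 0.3844 + 0.0121 = 0.4594
B_Mars = 1 / 0.4594 = 2.1768
Σp_Coalᵢ² = 0.39² + 0.13² + 0.02² + 0.46² = 0.1521 + 0.0169 + 0.0004 + 0.2116 = 0.3810
B_Coal = 1 / 0.3810 = 2.6247
Highest B → broadest niche (most generalist): Blue Tit (B = 3.60).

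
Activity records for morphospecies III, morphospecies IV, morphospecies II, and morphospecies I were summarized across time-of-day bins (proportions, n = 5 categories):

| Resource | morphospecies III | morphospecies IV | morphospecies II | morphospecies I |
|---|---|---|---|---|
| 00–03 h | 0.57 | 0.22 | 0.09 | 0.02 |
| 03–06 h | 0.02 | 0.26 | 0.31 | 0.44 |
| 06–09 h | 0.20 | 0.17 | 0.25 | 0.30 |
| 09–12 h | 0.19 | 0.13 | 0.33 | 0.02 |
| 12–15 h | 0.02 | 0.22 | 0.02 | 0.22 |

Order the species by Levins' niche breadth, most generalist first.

morphospecies IV > morphospecies II > morphospecies I > morphospecies III

Σp_IIIᵢ² = 0.57² + 0.02² + 0.20² + 0.19² + 0.02² = 0.3249 + 0.0004 + 0.0400 + 0.0361 + 0.0004 = 0.4018
B_III = 1 / 0.4018 = 2.4888
Σp_IVᵢ² = 0.22² + 0.26² + 0.17² + 0.13² + 0.22² = 0.0484 + 0.0676 + 0.0289 + 0.0169 + 0.0484 = 0.2102
B_IV = 1 / 0.2102 = 4.7574
Σp_IIᵢ² = 0.09² + 0.31² + 0.25² + 0.33² + 0.02² = 0.0081 + 0.0961 + 0.0625 + 0.1089 + 0.0004 = 0.2760
B_II = 1 / 0.2760 = 3.6232
Σp_Iᵢ² = 0.02² + 0.44² + 0.30² + 0.02² + 0.22² = 0.0004 + 0.1936 + 0.0900 + 0.0004 + 0.0484 = 0.3328
B_I = 1 / 0.3328 = 3.0048
Ranking by B (broadest → narrowest): morphospecies IV (4.76) > morphospecies II (3.62) > morphospecies I (3.00) > morphospecies III (2.49)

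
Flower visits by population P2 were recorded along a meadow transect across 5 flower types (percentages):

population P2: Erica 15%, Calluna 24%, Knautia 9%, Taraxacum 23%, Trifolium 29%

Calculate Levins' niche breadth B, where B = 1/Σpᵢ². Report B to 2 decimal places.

Convert percentages to proportions (divide by 100).
Σpᵢ² = 0.15² + 0.24² + 0.09² + 0.23² + 0.29² = 0.0225 + 0.0576 + 0.0081 + 0.0529 + 0.0841 = 0.2252
B = 1 / 0.2252 = 4.4405

4.44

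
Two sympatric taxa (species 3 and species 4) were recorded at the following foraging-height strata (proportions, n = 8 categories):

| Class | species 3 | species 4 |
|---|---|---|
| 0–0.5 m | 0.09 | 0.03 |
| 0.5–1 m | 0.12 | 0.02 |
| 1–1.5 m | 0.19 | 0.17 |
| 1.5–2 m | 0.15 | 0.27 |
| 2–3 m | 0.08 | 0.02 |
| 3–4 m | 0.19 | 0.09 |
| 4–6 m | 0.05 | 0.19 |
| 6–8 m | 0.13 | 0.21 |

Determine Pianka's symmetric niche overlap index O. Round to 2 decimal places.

0.81

Σ p₁ᵢp₂ᵢ = 0.0027 + 0.0024 + 0.0323 + 0.0405 + 0.0016 + 0.0171 + 0.0095 + 0.0273 = 0.1334
Σp_1ᵢ² = 0.09² + 0.12² + 0.19² + 0.15² + 0.08² + 0.19² + 0.05² + 0.13² = 0.0081 + 0.0144 + 0.0361 + 0.0225 + 0.0064 + 0.0361 + 0.0025 + 0.0169 = 0.1430
Σp_2ᵢ² = 0.03² + 0.02² + 0.17² + 0.27² + 0.02² + 0.09² + 0.19² + 0.21² = 0.0009 + 0.0004 + 0.0289 + 0.0729 + 0.0004 + 0.0081 + 0.0361 + 0.0441 = 0.1918
O = 0.1334 / √(0.1430 × 0.1918) = 0.1334 / 0.16561 = 0.8055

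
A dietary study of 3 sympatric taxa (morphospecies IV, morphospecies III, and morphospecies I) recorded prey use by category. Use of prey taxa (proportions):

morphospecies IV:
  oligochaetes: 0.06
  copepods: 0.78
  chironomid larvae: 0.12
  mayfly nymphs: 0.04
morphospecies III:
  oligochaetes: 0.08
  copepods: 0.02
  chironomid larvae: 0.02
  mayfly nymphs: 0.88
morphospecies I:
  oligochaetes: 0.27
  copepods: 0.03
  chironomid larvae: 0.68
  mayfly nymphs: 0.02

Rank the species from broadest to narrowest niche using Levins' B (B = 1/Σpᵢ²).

Σp_IVᵢ² = 0.06² + 0.78² + 0.12² + 0.04² = 0.0036 + 0.6084 + 0.0144 + 0.0016 = 0.6280
B_IV = 1 / 0.6280 = 1.5924
Σp_IIIᵢ² = 0.08² + 0.02² + 0.02² + 0.88² = 0.0064 + 0.0004 + 0.0004 + 0.7744 = 0.7816
B_III = 1 / 0.7816 = 1.2794
Σp_Iᵢ² = 0.27² + 0.03² + 0.68² + 0.02² = 0.0729 + 0.0009 + 0.4624 + 0.0004 = 0.5366
B_I = 1 / 0.5366 = 1.8636
Ranking by B (broadest → narrowest): morphospecies I (1.86) > morphospecies IV (1.59) > morphospecies III (1.28)

morphospecies I > morphospecies IV > morphospecies III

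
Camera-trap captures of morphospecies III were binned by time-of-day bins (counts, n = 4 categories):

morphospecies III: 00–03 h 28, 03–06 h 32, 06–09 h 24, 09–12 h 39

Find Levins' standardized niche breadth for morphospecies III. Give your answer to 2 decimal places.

Proportions for morphospecies III (n=123): 28/123=0.2276, 32/123=0.2602, 24/123=0.1951, 39/123=0.3171
Σpᵢ² = 0.2276² + 0.2602² + 0.1951² + 0.3171² = 0.051802 + 0.067704 + 0.038064 + 0.100552 = 0.258122
B = 1 / 0.258122 = 3.8741
Bₛ = (B − 1)/(n − 1) = (3.8741 − 1)/(4 − 1) = 2.8741/3 = 0.9580

0.96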